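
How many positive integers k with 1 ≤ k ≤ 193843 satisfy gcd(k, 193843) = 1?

168480

Factor 193843: 193843 = 13**2 × 31 × 37.
φ(193843) = 193843 · (1 − 1/13) · (1 − 1/31) · (1 − 1/37)
       = 193843 · 12960/14911 = 168480.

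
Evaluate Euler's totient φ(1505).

1008

First factor: 1505 = 5 × 7 × 43.
φ(5) = 5 − 1 = 4.
φ(7) = 7 − 1 = 6.
φ(43) = 43 − 1 = 42.
φ(1505) = 4 × 6 × 42 = 1008.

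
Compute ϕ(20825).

First factor: 20825 = 5^2 * 7^2 * 17.
φ(20825) = 20825 · (1 − 1/5) · (1 − 1/7) · (1 − 1/17)
       = 20825 · 384/595 = 13440.

13440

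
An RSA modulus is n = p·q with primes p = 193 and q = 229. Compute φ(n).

43776

φ(44197) = 44197 · (1 − 1/193) · (1 − 1/229)
       = 44197 · 43776/44197 = 43776.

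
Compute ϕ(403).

Factor 403: 403 = 13 * 31.
φ(13) = 13 − 1 = 12.
φ(31) = 31 − 1 = 30.
φ(403) = 12 × 30 = 360.

360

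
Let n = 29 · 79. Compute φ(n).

φ(2291) = 2291 · (1 − 1/29) · (1 − 1/79)
       = 2291 · 2184/2291 = 2184.

2184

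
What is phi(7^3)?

294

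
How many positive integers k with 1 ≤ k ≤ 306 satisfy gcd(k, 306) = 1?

96

Prime factorization: 306 = 2 * 3^2 * 17.
φ(306) = 306 · (1 − 1/2) · (1 − 1/3) · (1 − 1/17)
       = 306 · 32/102 = 96.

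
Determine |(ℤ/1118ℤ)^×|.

1118 = 2 · 13 · 43.
φ(1118) = 1118 · (1 − 1/2) · (1 − 1/13) · (1 − 1/43)
       = 1118 · 504/1118 = 504.

504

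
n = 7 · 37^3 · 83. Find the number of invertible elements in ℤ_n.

24247728

φ(29429393) = 29429393 · (1 − 1/7) · (1 − 1/37) · (1 − 1/83)
       = 29429393 · 17712/21497 = 24247728.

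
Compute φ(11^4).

φ(14641) = 14641 · (1 − 1/11)
       = 14641 · 10/11 = 13310.

13310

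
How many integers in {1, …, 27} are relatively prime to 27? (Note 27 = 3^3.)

18

φ(3^3) = 3^2·(3−1) = 9·2 = 18.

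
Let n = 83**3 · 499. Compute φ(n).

281319204

φ(83^3) = 83^3 − 83^2 = 571787 − 6889 = 564898.
φ(499) = 499 − 1 = 498.
φ(285321713) = 564898 × 498 = 281319204.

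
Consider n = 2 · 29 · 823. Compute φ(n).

23016

φ(2) = 2 − 1 = 1.
φ(29) = 29 − 1 = 28.
φ(823) = 823 − 1 = 822.
Multiply: 1 · 28 · 822 = 23016.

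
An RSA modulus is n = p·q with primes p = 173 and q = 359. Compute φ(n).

61576

φ(n) = (p − 1)(q − 1) = (173−1)(359−1) = 172·358 = 61576.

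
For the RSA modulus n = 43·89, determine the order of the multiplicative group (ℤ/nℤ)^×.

3696

φ(pq) = (p−1)(q−1) = 42 · 88 = 3696.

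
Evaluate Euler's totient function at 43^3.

φ(79507) = 79507 · (1 − 1/43)
       = 79507 · 42/43 = 77658.

77658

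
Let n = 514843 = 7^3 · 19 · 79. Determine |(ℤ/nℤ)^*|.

φ(7^3) = 7^3 − 7^2 = 343 − 49 = 294.
φ(19) = 19 − 1 = 18.
φ(79) = 79 − 1 = 78.
φ(514843) = 294 × 18 × 78 = 412776.

412776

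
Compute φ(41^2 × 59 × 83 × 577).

φ(4749781489) = 4749781489 · (1 − 1/41) · (1 − 1/59) · (1 − 1/83) · (1 − 1/577)
       = 4749781489 · 109578240/115848329 = 4492707840.

4492707840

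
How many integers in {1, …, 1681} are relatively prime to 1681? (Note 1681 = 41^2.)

φ(1681) = 1681 · (1 − 1/41)
       = 1681 · 40/41 = 1640.

1640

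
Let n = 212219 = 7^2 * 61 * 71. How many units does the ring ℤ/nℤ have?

176400

φ(7^2) = 7^2 − 7^1 = 49 − 7 = 42.
φ(61) = 61 − 1 = 60.
φ(71) = 71 − 1 = 70.
Multiply: 42 · 60 · 70 = 176400.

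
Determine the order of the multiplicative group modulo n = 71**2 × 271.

1341900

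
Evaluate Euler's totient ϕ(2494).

Factor 2494: 2494 = 2 * 29 * 43.
φ(2494) = 2494 · (1 − 1/2) · (1 − 1/29) · (1 − 1/43)
       = 2494 · 1176/2494 = 1176.

1176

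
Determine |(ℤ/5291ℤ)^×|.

4320

Factor 5291: 5291 = 11 · 13 · 37.
φ(11) = 11 − 1 = 10.
φ(13) = 13 − 1 = 12.
φ(37) = 37 − 1 = 36.
φ(5291) = 10 × 12 × 36 = 4320.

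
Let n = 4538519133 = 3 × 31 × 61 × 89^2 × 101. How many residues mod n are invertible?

φ(3) = 3 − 1 = 2.
φ(31) = 31 − 1 = 30.
φ(61) = 61 − 1 = 60.
φ(89^2) = 89^2 − 89^1 = 7921 − 89 = 7832.
φ(101) = 101 − 1 = 100.
φ(4538519133) = 2 × 30 × 60 × 7832 × 100 = 2819520000.

2819520000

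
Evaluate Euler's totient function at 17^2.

272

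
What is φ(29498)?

First factor: 29498 = 2 * 7**3 * 43.
φ(29498) = 29498 · (1 − 1/2) · (1 − 1/7) · (1 − 1/43)
       = 29498 · 252/602 = 12348.

12348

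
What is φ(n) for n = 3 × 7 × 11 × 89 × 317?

φ(3) = 3 − 1 = 2.
φ(7) = 7 − 1 = 6.
φ(11) = 11 − 1 = 10.
φ(89) = 89 − 1 = 88.
φ(317) = 317 − 1 = 316.
φ(6517203) = 2 × 6 × 10 × 88 × 316 = 3336960.

3336960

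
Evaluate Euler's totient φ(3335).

2464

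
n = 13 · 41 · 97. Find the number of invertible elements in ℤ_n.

46080

φ(51701) = 51701 · (1 − 1/13) · (1 − 1/41) · (1 − 1/97)
       = 51701 · 46080/51701 = 46080.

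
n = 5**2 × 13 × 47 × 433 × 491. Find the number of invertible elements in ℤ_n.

φ(5^2) = 5^1·(5−1) = 5·4 = 20.
φ(13) = 13 − 1 = 12.
φ(47) = 47 − 1 = 46.
φ(433) = 433 − 1 = 432.
φ(491) = 491 − 1 = 490.
Since φ is multiplicative, φ(3247510825) = 20 · 12 · 46 · 432 · 490 = 2336947200.

2336947200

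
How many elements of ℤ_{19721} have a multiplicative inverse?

17280

Factor 19721: 19721 = 13 · 37 · 41.
φ(19721) = 19721 · (1 − 1/13) · (1 − 1/37) · (1 − 1/41)
       = 19721 · 17280/19721 = 17280.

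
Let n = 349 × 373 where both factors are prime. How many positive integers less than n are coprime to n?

129456

φ(130177) = 130177 · (1 − 1/349) · (1 − 1/373)
       = 130177 · 129456/130177 = 129456.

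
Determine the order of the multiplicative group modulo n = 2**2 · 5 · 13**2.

1248

φ(3380) = 3380 · (1 − 1/2) · (1 − 1/5) · (1 − 1/13)
       = 3380 · 48/130 = 1248.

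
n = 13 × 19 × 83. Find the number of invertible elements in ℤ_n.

φ(20501) = 20501 · (1 − 1/13) · (1 − 1/19) · (1 − 1/83)
       = 20501 · 17712/20501 = 17712.

17712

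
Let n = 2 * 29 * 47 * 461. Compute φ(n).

592480

φ(2) = 2 − 1 = 1.
φ(29) = 29 − 1 = 28.
φ(47) = 47 − 1 = 46.
φ(461) = 461 − 1 = 460.
φ(1256686) = 1 × 28 × 46 × 460 = 592480.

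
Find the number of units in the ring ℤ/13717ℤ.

11760

First factor: 13717 = 11 × 29 × 43.
φ(11) = 11 − 1 = 10.
φ(29) = 29 − 1 = 28.
φ(43) = 43 − 1 = 42.
Since φ is multiplicative, φ(13717) = 10 · 28 · 42 = 11760.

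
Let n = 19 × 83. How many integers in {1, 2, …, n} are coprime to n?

φ(19) = 19 − 1 = 18.
φ(83) = 83 − 1 = 82.
φ(1577) = 18 × 82 = 1476.

1476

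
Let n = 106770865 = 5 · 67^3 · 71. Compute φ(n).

φ(5) = 5 − 1 = 4.
φ(67^3) = 67^3 − 67^2 = 300763 − 4489 = 296274.
φ(71) = 71 − 1 = 70.
Since φ is multiplicative, φ(106770865) = 4 · 296274 · 70 = 82956720.

82956720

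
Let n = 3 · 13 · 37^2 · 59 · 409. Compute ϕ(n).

756490752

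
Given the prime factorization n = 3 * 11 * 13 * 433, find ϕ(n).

φ(185757) = 185757 · (1 − 1/3) · (1 − 1/11) · (1 − 1/13) · (1 − 1/433)
       = 185757 · 103680/185757 = 103680.

103680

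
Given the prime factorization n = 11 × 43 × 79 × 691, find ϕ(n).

22604400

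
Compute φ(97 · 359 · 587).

20139648

φ(20441101) = 20441101 · (1 − 1/97) · (1 − 1/359) · (1 − 1/587)
       = 20441101 · 20139648/20441101 = 20139648.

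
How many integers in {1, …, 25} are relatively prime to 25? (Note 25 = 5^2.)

20

φ(25) = 25 · (1 − 1/5)
       = 25 · 4/5 = 20.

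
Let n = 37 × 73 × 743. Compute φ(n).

φ(37) = 37 − 1 = 36.
φ(73) = 73 − 1 = 72.
φ(743) = 743 − 1 = 742.
Since φ is multiplicative, φ(2006843) = 36 · 72 · 742 = 1923264.

1923264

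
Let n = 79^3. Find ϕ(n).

486798

φ(79^3) = 79^3 − 79^2 = 493039 − 6241 = 486798.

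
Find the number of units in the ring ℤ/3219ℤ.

First factor: 3219 = 3 · 29 · 37.
φ(3) = 3 − 1 = 2.
φ(29) = 29 − 1 = 28.
φ(37) = 37 − 1 = 36.
Since φ is multiplicative, φ(3219) = 2 · 28 · 36 = 2016.

2016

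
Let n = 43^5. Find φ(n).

143589642

φ(43^5) = 43^4·(43−1) = 3418801·42 = 143589642.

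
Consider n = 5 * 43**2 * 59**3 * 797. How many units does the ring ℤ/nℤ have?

φ(5) = 5 − 1 = 4.
φ(43^2) = 43^1·(43−1) = 43·42 = 1806.
φ(59^3) = 59^2·(59−1) = 3481·58 = 201898.
φ(797) = 797 − 1 = 796.
φ(1513286897435) = 4 × 1806 × 201898 × 796 = 1160974876992.

1160974876992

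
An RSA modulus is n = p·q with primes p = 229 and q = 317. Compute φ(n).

φ(72593) = 72593 · (1 − 1/229) · (1 − 1/317)
       = 72593 · 72048/72593 = 72048.

72048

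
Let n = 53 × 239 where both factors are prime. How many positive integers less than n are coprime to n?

For distinct primes, φ(pq) = (p−1)(q−1) = 52 × 238 = 12376.

12376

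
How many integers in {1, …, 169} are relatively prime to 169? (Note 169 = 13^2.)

156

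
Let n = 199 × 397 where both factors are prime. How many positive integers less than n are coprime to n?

78408

φ(79003) = 79003 · (1 − 1/199) · (1 − 1/397)
       = 79003 · 78408/79003 = 78408.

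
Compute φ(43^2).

1806

φ(43^2) = 43^2 − 43^1 = 1849 − 43 = 1806.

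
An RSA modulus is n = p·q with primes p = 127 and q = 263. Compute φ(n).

For distinct primes, φ(pq) = (p−1)(q−1) = 126 × 262 = 33012.

33012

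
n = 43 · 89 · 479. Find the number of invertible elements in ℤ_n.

φ(43) = 43 − 1 = 42.
φ(89) = 89 − 1 = 88.
φ(479) = 479 − 1 = 478.
Multiply: 42 · 88 · 478 = 1766688.

1766688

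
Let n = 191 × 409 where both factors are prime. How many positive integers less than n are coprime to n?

77520

φ(191) = 191 − 1 = 190.
φ(409) = 409 − 1 = 408.
Since φ is multiplicative, φ(78119) = 190 · 408 = 77520.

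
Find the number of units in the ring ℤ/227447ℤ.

184800

227447 = 11 · 23 · 29 · 31.
φ(227447) = 227447 · (1 − 1/11) · (1 − 1/23) · (1 − 1/29) · (1 − 1/31)
       = 227447 · 184800/227447 = 184800.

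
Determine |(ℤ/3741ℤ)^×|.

2352

3741 = 3 × 29 × 43.
φ(3) = 3 − 1 = 2.
φ(29) = 29 − 1 = 28.
φ(43) = 43 − 1 = 42.
Since φ is multiplicative, φ(3741) = 2 · 28 · 42 = 2352.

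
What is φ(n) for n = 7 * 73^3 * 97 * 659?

φ(174069935837) = 174069935837 · (1 − 1/7) · (1 − 1/73) · (1 − 1/97) · (1 − 1/659)
       = 174069935837 · 27288576/32664653 = 145420821504.

145420821504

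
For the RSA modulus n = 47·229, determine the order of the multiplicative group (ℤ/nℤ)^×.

10488

φ(10763) = 10763 · (1 − 1/47) · (1 − 1/229)
       = 10763 · 10488/10763 = 10488.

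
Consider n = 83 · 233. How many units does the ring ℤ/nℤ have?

19024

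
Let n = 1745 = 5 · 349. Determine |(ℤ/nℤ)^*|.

φ(1745) = 1745 · (1 − 1/5) · (1 − 1/349)
       = 1745 · 1392/1745 = 1392.

1392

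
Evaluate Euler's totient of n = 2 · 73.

φ(146) = 146 · (1 − 1/2) · (1 − 1/73)
       = 146 · 72/146 = 72.

72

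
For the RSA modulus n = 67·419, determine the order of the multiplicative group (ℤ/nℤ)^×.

φ(28073) = 28073 · (1 − 1/67) · (1 − 1/419)
       = 28073 · 27588/28073 = 27588.

27588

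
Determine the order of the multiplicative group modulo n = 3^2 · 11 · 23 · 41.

52800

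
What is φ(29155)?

18816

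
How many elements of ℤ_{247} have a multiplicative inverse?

216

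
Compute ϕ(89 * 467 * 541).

φ(22485583) = 22485583 · (1 − 1/89) · (1 − 1/467) · (1 − 1/541)
       = 22485583 · 22144320/22485583 = 22144320.

22144320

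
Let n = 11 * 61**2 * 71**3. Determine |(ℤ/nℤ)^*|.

φ(11) = 11 − 1 = 10.
φ(61^2) = 61^1·(61−1) = 61·60 = 3660.
φ(71^3) = 71^3 − 71^2 = 357911 − 5041 = 352870.
φ(14649655141) = 10 × 3660 × 352870 = 12915042000.

12915042000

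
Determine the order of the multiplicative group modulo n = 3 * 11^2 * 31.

6600

φ(3) = 3 − 1 = 2.
φ(11^2) = 11^2 − 11^1 = 121 − 11 = 110.
φ(31) = 31 − 1 = 30.
φ(11253) = 2 × 110 × 30 = 6600.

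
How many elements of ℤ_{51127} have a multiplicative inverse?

47040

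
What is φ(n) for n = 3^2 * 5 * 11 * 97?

23040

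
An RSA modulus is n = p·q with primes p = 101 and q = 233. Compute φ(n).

23200

For distinct primes, φ(pq) = (p−1)(q−1) = 100 × 232 = 23200.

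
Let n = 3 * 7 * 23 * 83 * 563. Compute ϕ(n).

12166176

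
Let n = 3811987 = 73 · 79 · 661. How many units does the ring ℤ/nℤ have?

3706560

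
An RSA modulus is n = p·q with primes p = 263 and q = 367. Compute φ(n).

95892

φ(n) = (p − 1)(q − 1) = (263−1)(367−1) = 262·366 = 95892.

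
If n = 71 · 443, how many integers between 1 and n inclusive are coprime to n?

φ(71) = 71 − 1 = 70.
φ(443) = 443 − 1 = 442.
Since φ is multiplicative, φ(31453) = 70 · 442 = 30940.

30940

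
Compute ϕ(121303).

First factor: 121303 = 7 · 13 · 31 · 43.
φ(7) = 7 − 1 = 6.
φ(13) = 13 − 1 = 12.
φ(31) = 31 − 1 = 30.
φ(43) = 43 − 1 = 42.
φ(121303) = 6 × 12 × 30 × 42 = 90720.

90720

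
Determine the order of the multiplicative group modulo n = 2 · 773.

φ(2) = 2 − 1 = 1.
φ(773) = 773 − 1 = 772.
Since φ is multiplicative, φ(1546) = 1 · 772 = 772.

772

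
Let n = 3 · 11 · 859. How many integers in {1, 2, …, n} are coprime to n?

φ(3) = 3 − 1 = 2.
φ(11) = 11 − 1 = 10.
φ(859) = 859 − 1 = 858.
φ(28347) = 2 × 10 × 858 = 17160.

17160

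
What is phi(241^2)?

φ(241^2) = 241^1·(241−1) = 241·240 = 57840.

57840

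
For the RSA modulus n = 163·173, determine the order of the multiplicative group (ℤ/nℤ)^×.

27864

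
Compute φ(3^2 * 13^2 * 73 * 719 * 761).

36774466560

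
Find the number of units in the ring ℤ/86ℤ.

42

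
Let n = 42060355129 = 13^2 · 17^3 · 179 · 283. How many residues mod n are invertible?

36208583424

φ(13^2) = 13^2 − 13^1 = 169 − 13 = 156.
φ(17^3) = 17^3 − 17^2 = 4913 − 289 = 4624.
φ(179) = 179 − 1 = 178.
φ(283) = 283 − 1 = 282.
Multiply: 156 · 4624 · 178 · 282 = 36208583424.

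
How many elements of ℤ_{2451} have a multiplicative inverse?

Factor 2451: 2451 = 3 * 19 * 43.
φ(3) = 3 − 1 = 2.
φ(19) = 19 − 1 = 18.
φ(43) = 43 − 1 = 42.
φ(2451) = 2 × 18 × 42 = 1512.

1512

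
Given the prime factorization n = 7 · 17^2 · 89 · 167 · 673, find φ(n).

φ(20235662377) = 20235662377 · (1 − 1/7) · (1 − 1/17) · (1 − 1/89) · (1 − 1/167) · (1 − 1/673)
       = 20235662377 · 942391296/1190333081 = 16020652032.

16020652032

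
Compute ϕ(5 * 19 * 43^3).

5591376

φ(7553165) = 7553165 · (1 − 1/5) · (1 − 1/19) · (1 − 1/43)
       = 7553165 · 3024/4085 = 5591376.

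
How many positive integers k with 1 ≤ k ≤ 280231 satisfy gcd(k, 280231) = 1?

Prime factorization: 280231 = 7^3 × 19 × 43.
φ(7^3) = 7^3 − 7^2 = 343 − 49 = 294.
φ(19) = 19 − 1 = 18.
φ(43) = 43 − 1 = 42.
φ(280231) = 294 × 18 × 42 = 222264.

222264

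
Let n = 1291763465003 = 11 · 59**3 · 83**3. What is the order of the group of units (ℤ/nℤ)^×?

1140517764040

φ(1291763465003) = 1291763465003 · (1 − 1/11) · (1 − 1/59) · (1 − 1/83)
       = 1291763465003 · 47560/53867 = 1140517764040.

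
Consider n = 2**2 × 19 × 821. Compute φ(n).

φ(2^2) = 2^2 − 2^1 = 4 − 2 = 2.
φ(19) = 19 − 1 = 18.
φ(821) = 821 − 1 = 820.
φ(62396) = 2 × 18 × 820 = 29520.

29520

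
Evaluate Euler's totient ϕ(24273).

Factor 24273: 24273 = 3^3 × 29 × 31.
φ(24273) = 24273 · (1 − 1/3) · (1 − 1/29) · (1 − 1/31)
       = 24273 · 1680/2697 = 15120.

15120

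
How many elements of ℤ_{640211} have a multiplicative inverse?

522720

640211 = 11^3 × 13 × 37.
φ(640211) = 640211 · (1 − 1/11) · (1 − 1/13) · (1 − 1/37)
       = 640211 · 4320/5291 = 522720.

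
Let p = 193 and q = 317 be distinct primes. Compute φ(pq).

60672

φ(61181) = 61181 · (1 − 1/193) · (1 − 1/317)
       = 61181 · 60672/61181 = 60672.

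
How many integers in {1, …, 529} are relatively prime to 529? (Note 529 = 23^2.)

506

φ(529) = 529 · (1 − 1/23)
       = 529 · 22/23 = 506.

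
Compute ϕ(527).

480

Prime factorization: 527 = 17 * 31.
φ(17) = 17 − 1 = 16.
φ(31) = 31 − 1 = 30.
Since φ is multiplicative, φ(527) = 16 · 30 = 480.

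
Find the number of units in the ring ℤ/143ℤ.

120

Factor 143: 143 = 11 · 13.
φ(143) = 143 · (1 − 1/11) · (1 − 1/13)
       = 143 · 120/143 = 120.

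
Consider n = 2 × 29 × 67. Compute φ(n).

1848

φ(2) = 2 − 1 = 1.
φ(29) = 29 − 1 = 28.
φ(67) = 67 − 1 = 66.
Multiply: 1 · 28 · 66 = 1848.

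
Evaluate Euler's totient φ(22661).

First factor: 22661 = 17 · 31 · 43.
φ(17) = 17 − 1 = 16.
φ(31) = 31 − 1 = 30.
φ(43) = 43 − 1 = 42.
φ(22661) = 16 × 30 × 42 = 20160.

20160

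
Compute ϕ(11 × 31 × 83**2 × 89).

φ(209074261) = 209074261 · (1 − 1/11) · (1 − 1/31) · (1 − 1/83) · (1 − 1/89)
       = 209074261 · 2164800/2518967 = 179678400.

179678400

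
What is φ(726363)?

First factor: 726363 = 3**2 × 11**2 × 23 × 29.
φ(3^2) = 3^1·(3−1) = 3·2 = 6.
φ(11^2) = 11^1·(11−1) = 11·10 = 110.
φ(23) = 23 − 1 = 22.
φ(29) = 29 − 1 = 28.
φ(726363) = 6 × 110 × 22 × 28 = 406560.

406560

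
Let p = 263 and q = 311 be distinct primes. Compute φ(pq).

81220

φ(n) = (p − 1)(q − 1) = (263−1)(311−1) = 262·310 = 81220.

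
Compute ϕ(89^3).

φ(89^3) = 89^2·(89−1) = 7921·88 = 697048.

697048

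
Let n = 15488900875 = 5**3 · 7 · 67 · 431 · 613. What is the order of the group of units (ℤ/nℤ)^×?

10421136000

φ(5^3) = 5^3 − 5^2 = 125 − 25 = 100.
φ(7) = 7 − 1 = 6.
φ(67) = 67 − 1 = 66.
φ(431) = 431 − 1 = 430.
φ(613) = 613 − 1 = 612.
Since φ is multiplicative, φ(15488900875) = 100 · 6 · 66 · 430 · 612 = 10421136000.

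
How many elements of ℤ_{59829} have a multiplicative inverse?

59829 = 3 · 7^2 · 11 · 37.
φ(3) = 3 − 1 = 2.
φ(7^2) = 7^2 − 7^1 = 49 − 7 = 42.
φ(11) = 11 − 1 = 10.
φ(37) = 37 − 1 = 36.
Since φ is multiplicative, φ(59829) = 2 · 42 · 10 · 36 = 30240.

30240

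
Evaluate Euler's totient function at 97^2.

9312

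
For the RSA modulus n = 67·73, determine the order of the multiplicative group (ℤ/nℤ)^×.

4752

φ(n) = (p − 1)(q − 1) = (67−1)(73−1) = 66·72 = 4752.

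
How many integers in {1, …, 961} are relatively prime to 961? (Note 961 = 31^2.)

φ(31^2) = 31^1·(31−1) = 31·30 = 930.

930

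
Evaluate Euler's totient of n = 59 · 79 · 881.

3981120

φ(4106341) = 4106341 · (1 − 1/59) · (1 − 1/79) · (1 − 1/881)
       = 4106341 · 3981120/4106341 = 3981120.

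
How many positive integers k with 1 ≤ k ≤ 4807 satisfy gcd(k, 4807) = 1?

3960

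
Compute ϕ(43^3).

φ(43^3) = 43^2·(43−1) = 1849·42 = 77658.

77658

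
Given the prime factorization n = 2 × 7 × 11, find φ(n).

φ(2) = 2 − 1 = 1.
φ(7) = 7 − 1 = 6.
φ(11) = 11 − 1 = 10.
Since φ is multiplicative, φ(154) = 1 · 6 · 10 = 60.

60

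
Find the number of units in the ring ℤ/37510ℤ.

13200

First factor: 37510 = 2 * 5 * 11^2 * 31.
φ(2) = 2 − 1 = 1.
φ(5) = 5 − 1 = 4.
φ(11^2) = 11^2 − 11^1 = 121 − 11 = 110.
φ(31) = 31 − 1 = 30.
Since φ is multiplicative, φ(37510) = 1 · 4 · 110 · 30 = 13200.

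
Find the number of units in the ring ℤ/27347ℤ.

27347 = 23 · 29 · 41.
φ(23) = 23 − 1 = 22.
φ(29) = 29 − 1 = 28.
φ(41) = 41 − 1 = 40.
φ(27347) = 22 × 28 × 40 = 24640.

24640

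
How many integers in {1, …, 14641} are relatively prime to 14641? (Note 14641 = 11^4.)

13310

φ(14641) = 14641 · (1 − 1/11)
       = 14641 · 10/11 = 13310.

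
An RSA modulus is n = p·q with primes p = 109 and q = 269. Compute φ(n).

28944

φ(pq) = (p−1)(q−1) = 108 · 268 = 28944.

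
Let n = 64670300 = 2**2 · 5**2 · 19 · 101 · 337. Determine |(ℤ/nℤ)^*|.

24192000

φ(2^2) = 2^2 − 2^1 = 4 − 2 = 2.
φ(5^2) = 5^1·(5−1) = 5·4 = 20.
φ(19) = 19 − 1 = 18.
φ(101) = 101 − 1 = 100.
φ(337) = 337 − 1 = 336.
Multiply: 2 · 20 · 18 · 100 · 336 = 24192000.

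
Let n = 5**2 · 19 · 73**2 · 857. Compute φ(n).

φ(5^2) = 5^2 − 5^1 = 25 − 5 = 20.
φ(19) = 19 − 1 = 18.
φ(73^2) = 73^1·(73−1) = 73·72 = 5256.
φ(857) = 857 − 1 = 856.
Since φ is multiplicative, φ(2169302675) = 20 · 18 · 5256 · 856 = 1619688960.

1619688960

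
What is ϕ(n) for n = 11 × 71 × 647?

452200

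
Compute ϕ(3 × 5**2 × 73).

φ(3) = 3 − 1 = 2.
φ(5^2) = 5^1·(5−1) = 5·4 = 20.
φ(73) = 73 − 1 = 72.
Since φ is multiplicative, φ(5475) = 2 · 20 · 72 = 2880.

2880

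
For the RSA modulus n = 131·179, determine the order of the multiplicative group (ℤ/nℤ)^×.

φ(23449) = 23449 · (1 − 1/131) · (1 − 1/179)
       = 23449 · 23140/23449 = 23140.

23140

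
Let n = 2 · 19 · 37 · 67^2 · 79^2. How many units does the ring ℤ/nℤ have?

φ(2) = 2 − 1 = 1.
φ(19) = 19 − 1 = 18.
φ(37) = 37 − 1 = 36.
φ(67^2) = 67^1·(67−1) = 67·66 = 4422.
φ(79^2) = 79^2 − 79^1 = 6241 − 79 = 6162.
φ(39390283694) = 1 × 18 × 36 × 4422 × 6162 = 17656939872.

17656939872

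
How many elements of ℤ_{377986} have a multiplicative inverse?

148176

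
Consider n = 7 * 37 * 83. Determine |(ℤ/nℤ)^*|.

φ(21497) = 21497 · (1 − 1/7) · (1 − 1/37) · (1 − 1/83)
       = 21497 · 17712/21497 = 17712.

17712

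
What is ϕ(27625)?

19200

27625 = 5^3 * 13 * 17.
φ(5^3) = 5^3 − 5^2 = 125 − 25 = 100.
φ(13) = 13 − 1 = 12.
φ(17) = 17 − 1 = 16.
Multiply: 100 · 12 · 16 = 19200.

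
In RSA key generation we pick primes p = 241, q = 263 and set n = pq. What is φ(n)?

62880

φ(pq) = (p−1)(q−1) = 240 · 262 = 62880.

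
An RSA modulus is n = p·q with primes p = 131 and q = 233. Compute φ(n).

30160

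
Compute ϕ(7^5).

φ(7^5) = 7^5 − 7^4 = 16807 − 2401 = 14406.

14406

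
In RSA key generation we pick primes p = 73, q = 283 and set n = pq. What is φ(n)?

20304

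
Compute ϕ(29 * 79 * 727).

φ(29) = 29 − 1 = 28.
φ(79) = 79 − 1 = 78.
φ(727) = 727 − 1 = 726.
φ(1665557) = 28 × 78 × 726 = 1585584.

1585584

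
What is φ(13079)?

11200

Prime factorization: 13079 = 11 · 29 · 41.
φ(13079) = 13079 · (1 − 1/11) · (1 − 1/29) · (1 − 1/41)
       = 13079 · 11200/13079 = 11200.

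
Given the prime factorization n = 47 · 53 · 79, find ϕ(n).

φ(47) = 47 − 1 = 46.
φ(53) = 53 − 1 = 52.
φ(79) = 79 − 1 = 78.
φ(196789) = 46 × 52 × 78 = 186576.

186576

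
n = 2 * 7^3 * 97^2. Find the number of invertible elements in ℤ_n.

φ(2) = 2 − 1 = 1.
φ(7^3) = 7^2·(7−1) = 49·6 = 294.
φ(97^2) = 97^1·(97−1) = 97·96 = 9312.
Multiply: 1 · 294 · 9312 = 2737728.

2737728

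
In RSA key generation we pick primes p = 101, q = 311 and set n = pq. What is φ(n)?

φ(101) = 101 − 1 = 100.
φ(311) = 311 − 1 = 310.
φ(31411) = 100 × 310 = 31000.

31000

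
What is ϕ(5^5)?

2500

φ(5^5) = 5^5 − 5^4 = 3125 − 625 = 2500.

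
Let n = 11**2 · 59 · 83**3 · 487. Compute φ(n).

1751567930640

φ(1987927860391) = 1987927860391 · (1 − 1/11) · (1 − 1/59) · (1 − 1/83) · (1 − 1/487)
       = 1987927860391 · 23114160/26233229 = 1751567930640.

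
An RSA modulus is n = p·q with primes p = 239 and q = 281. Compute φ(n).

φ(pq) = (p−1)(q−1) = 238 · 280 = 66640.

66640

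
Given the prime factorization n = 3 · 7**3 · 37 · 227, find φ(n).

4783968

φ(8642571) = 8642571 · (1 − 1/3) · (1 − 1/7) · (1 − 1/37) · (1 − 1/227)
       = 8642571 · 97632/176379 = 4783968.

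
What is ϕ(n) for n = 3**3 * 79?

1404

φ(2133) = 2133 · (1 − 1/3) · (1 − 1/79)
       = 2133 · 156/237 = 1404.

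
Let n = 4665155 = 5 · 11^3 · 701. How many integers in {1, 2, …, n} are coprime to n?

3388000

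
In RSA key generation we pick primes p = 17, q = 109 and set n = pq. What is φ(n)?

1728

For distinct primes, φ(pq) = (p−1)(q−1) = 16 × 108 = 1728.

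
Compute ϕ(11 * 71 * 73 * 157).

7862400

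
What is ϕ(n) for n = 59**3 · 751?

φ(154239629) = 154239629 · (1 − 1/59) · (1 − 1/751)
       = 154239629 · 43500/44309 = 151423500.

151423500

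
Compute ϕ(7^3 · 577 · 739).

φ(7^3) = 7^2·(7−1) = 49·6 = 294.
φ(577) = 577 − 1 = 576.
φ(739) = 739 − 1 = 738.
Since φ is multiplicative, φ(146256229) = 294 · 576 · 738 = 124975872.

124975872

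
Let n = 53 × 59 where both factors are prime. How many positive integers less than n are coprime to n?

φ(3127) = 3127 · (1 − 1/53) · (1 − 1/59)
       = 3127 · 3016/3127 = 3016.

3016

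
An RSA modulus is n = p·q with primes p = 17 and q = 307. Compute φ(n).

4896

φ(17) = 17 − 1 = 16.
φ(307) = 307 − 1 = 306.
φ(5219) = 16 × 306 = 4896.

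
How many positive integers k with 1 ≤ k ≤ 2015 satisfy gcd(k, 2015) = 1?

1440

Factor 2015: 2015 = 5 · 13 · 31.
φ(5) = 5 − 1 = 4.
φ(13) = 13 − 1 = 12.
φ(31) = 31 − 1 = 30.
Multiply: 4 · 12 · 30 = 1440.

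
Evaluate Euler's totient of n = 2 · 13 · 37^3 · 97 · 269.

15215745024

φ(2) = 2 − 1 = 1.
φ(13) = 13 − 1 = 12.
φ(37^3) = 37^2·(37−1) = 1369·36 = 49284.
φ(97) = 97 − 1 = 96.
φ(269) = 269 − 1 = 268.
φ(34363906954) = 1 × 12 × 49284 × 96 × 268 = 15215745024.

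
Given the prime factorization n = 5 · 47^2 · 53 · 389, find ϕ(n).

φ(5) = 5 − 1 = 4.
φ(47^2) = 47^1·(47−1) = 47·46 = 2162.
φ(53) = 53 − 1 = 52.
φ(389) = 389 − 1 = 388.
Since φ is multiplicative, φ(227714765) = 4 · 2162 · 52 · 388 = 174482048.

174482048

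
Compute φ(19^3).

6498

φ(6859) = 6859 · (1 − 1/19)
       = 6859 · 18/19 = 6498.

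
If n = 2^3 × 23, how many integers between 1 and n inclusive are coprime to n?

φ(2^3) = 2^2·(2−1) = 4·1 = 4.
φ(23) = 23 − 1 = 22.
φ(184) = 4 × 22 = 88.

88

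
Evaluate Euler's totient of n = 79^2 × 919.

φ(79^2) = 79^2 − 79^1 = 6241 − 79 = 6162.
φ(919) = 919 − 1 = 918.
Multiply: 6162 · 918 = 5656716.

5656716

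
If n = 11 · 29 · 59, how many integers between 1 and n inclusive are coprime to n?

16240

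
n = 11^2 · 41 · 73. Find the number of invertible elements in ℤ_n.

316800

φ(11^2) = 11^2 − 11^1 = 121 − 11 = 110.
φ(41) = 41 − 1 = 40.
φ(73) = 73 − 1 = 72.
φ(362153) = 110 × 40 × 72 = 316800.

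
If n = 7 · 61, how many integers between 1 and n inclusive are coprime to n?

360

φ(427) = 427 · (1 − 1/7) · (1 − 1/61)
       = 427 · 360/427 = 360.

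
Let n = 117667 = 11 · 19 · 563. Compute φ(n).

101160

φ(11) = 11 − 1 = 10.
φ(19) = 19 − 1 = 18.
φ(563) = 563 − 1 = 562.
φ(117667) = 10 × 18 × 562 = 101160.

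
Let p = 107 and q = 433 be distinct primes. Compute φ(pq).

45792

φ(n) = (p − 1)(q − 1) = (107−1)(433−1) = 106·432 = 45792.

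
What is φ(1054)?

480

1054 = 2 * 17 * 31.
φ(1054) = 1054 · (1 − 1/2) · (1 − 1/17) · (1 − 1/31)
       = 1054 · 480/1054 = 480.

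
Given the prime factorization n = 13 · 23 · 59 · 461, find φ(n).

7043520

φ(13) = 13 − 1 = 12.
φ(23) = 23 − 1 = 22.
φ(59) = 59 − 1 = 58.
φ(461) = 461 − 1 = 460.
Since φ is multiplicative, φ(8132501) = 12 · 22 · 58 · 460 = 7043520.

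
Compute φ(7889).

Prime factorization: 7889 = 7**3 · 23.
φ(7889) = 7889 · (1 − 1/7) · (1 − 1/23)
       = 7889 · 132/161 = 6468.

6468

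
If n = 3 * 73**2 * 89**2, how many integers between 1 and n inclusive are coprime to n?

φ(3) = 3 − 1 = 2.
φ(73^2) = 73^1·(73−1) = 73·72 = 5256.
φ(89^2) = 89^1·(89−1) = 89·88 = 7832.
Multiply: 2 · 5256 · 7832 = 82329984.

82329984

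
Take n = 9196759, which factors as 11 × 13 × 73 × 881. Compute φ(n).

7603200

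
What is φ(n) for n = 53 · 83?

4264

φ(4399) = 4399 · (1 − 1/53) · (1 − 1/83)
       = 4399 · 4264/4399 = 4264.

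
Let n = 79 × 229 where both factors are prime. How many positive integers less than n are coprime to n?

For distinct primes, φ(pq) = (p−1)(q−1) = 78 × 228 = 17784.

17784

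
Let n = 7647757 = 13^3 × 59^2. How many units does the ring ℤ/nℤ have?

φ(13^3) = 13^2·(13−1) = 169·12 = 2028.
φ(59^2) = 59^1·(59−1) = 59·58 = 3422.
φ(7647757) = 2028 × 3422 = 6939816.

6939816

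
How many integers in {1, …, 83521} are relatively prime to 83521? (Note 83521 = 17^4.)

φ(83521) = 83521 · (1 − 1/17)
       = 83521 · 16/17 = 78608.

78608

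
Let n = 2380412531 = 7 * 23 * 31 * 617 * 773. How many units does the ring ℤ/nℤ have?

φ(7) = 7 − 1 = 6.
φ(23) = 23 − 1 = 22.
φ(31) = 31 − 1 = 30.
φ(617) = 617 − 1 = 616.
φ(773) = 773 − 1 = 772.
Since φ is multiplicative, φ(2380412531) = 6 · 22 · 30 · 616 · 772 = 1883185920.

1883185920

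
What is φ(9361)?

Prime factorization: 9361 = 11 * 23 * 37.
φ(11) = 11 − 1 = 10.
φ(23) = 23 − 1 = 22.
φ(37) = 37 − 1 = 36.
φ(9361) = 10 × 22 × 36 = 7920.

7920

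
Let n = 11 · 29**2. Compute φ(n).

φ(9251) = 9251 · (1 − 1/11) · (1 − 1/29)
       = 9251 · 280/319 = 8120.

8120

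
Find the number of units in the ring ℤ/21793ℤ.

19440

21793 = 19 * 31 * 37.
φ(21793) = 21793 · (1 − 1/19) · (1 − 1/31) · (1 − 1/37)
       = 21793 · 19440/21793 = 19440.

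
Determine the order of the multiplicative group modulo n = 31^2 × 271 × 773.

193849200

φ(31^2) = 31^1·(31−1) = 31·30 = 930.
φ(271) = 271 − 1 = 270.
φ(773) = 773 − 1 = 772.
φ(201313163) = 930 × 270 × 772 = 193849200.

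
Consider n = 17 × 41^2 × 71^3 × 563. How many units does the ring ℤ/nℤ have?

φ(17) = 17 − 1 = 16.
φ(41^2) = 41^1·(41−1) = 41·40 = 1640.
φ(71^3) = 71^2·(71−1) = 5041·70 = 352870.
φ(563) = 563 − 1 = 562.
Since φ is multiplicative, φ(5758376750261) = 16 · 1640 · 352870 · 562 = 5203731545600.

5203731545600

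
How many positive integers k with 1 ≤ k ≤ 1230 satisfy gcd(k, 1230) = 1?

1230 = 2 × 3 × 5 × 41.
φ(2) = 2 − 1 = 1.
φ(3) = 3 − 1 = 2.
φ(5) = 5 − 1 = 4.
φ(41) = 41 − 1 = 40.
Multiply: 1 · 2 · 4 · 40 = 320.

320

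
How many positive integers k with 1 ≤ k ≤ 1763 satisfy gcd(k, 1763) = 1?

Factor 1763: 1763 = 41 * 43.
φ(41) = 41 − 1 = 40.
φ(43) = 43 − 1 = 42.
φ(1763) = 40 × 42 = 1680.

1680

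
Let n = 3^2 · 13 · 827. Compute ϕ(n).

φ(96759) = 96759 · (1 − 1/3) · (1 − 1/13) · (1 − 1/827)
       = 96759 · 19824/32253 = 59472.

59472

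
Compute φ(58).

Prime factorization: 58 = 2 × 29.
φ(58) = 58 · (1 − 1/2) · (1 − 1/29)
       = 58 · 28/58 = 28.

28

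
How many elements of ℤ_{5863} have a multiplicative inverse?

Factor 5863: 5863 = 11 × 13 × 41.
φ(5863) = 5863 · (1 − 1/11) · (1 − 1/13) · (1 − 1/41)
       = 5863 · 4800/5863 = 4800.

4800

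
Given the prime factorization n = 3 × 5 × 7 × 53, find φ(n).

φ(3) = 3 − 1 = 2.
φ(5) = 5 − 1 = 4.
φ(7) = 7 − 1 = 6.
φ(53) = 53 − 1 = 52.
φ(5565) = 2 × 4 × 6 × 52 = 2496.

2496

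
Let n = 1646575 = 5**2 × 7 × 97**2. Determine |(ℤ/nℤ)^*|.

1117440

φ(5^2) = 5^1·(5−1) = 5·4 = 20.
φ(7) = 7 − 1 = 6.
φ(97^2) = 97^1·(97−1) = 97·96 = 9312.
Multiply: 20 · 6 · 9312 = 1117440.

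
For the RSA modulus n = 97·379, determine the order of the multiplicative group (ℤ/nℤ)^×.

36288

φ(n) = (p − 1)(q − 1) = (97−1)(379−1) = 96·378 = 36288.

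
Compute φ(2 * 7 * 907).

5436

φ(2) = 2 − 1 = 1.
φ(7) = 7 − 1 = 6.
φ(907) = 907 − 1 = 906.
φ(12698) = 1 × 6 × 906 = 5436.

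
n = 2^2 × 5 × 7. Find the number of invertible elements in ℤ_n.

48

φ(2^2) = 2^1·(2−1) = 2·1 = 2.
φ(5) = 5 − 1 = 4.
φ(7) = 7 − 1 = 6.
Since φ is multiplicative, φ(140) = 2 · 4 · 6 = 48.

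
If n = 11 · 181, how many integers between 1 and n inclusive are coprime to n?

φ(1991) = 1991 · (1 − 1/11) · (1 − 1/181)
       = 1991 · 1800/1991 = 1800.

1800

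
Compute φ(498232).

Factor 498232: 498232 = 2^3 × 7^2 × 31 × 41.
φ(498232) = 498232 · (1 − 1/2) · (1 − 1/7) · (1 − 1/31) · (1 − 1/41)
       = 498232 · 7200/17794 = 201600.

201600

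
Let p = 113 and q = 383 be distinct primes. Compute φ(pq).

42784

For distinct primes, φ(pq) = (p−1)(q−1) = 112 × 382 = 42784.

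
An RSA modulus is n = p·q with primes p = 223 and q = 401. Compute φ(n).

φ(223) = 223 − 1 = 222.
φ(401) = 401 − 1 = 400.
Multiply: 222 · 400 = 88800.

88800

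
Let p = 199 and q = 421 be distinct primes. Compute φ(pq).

83160

For distinct primes, φ(pq) = (p−1)(q−1) = 198 × 420 = 83160.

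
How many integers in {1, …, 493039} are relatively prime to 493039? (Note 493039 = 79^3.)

486798

φ(79^3) = 79^2·(79−1) = 6241·78 = 486798.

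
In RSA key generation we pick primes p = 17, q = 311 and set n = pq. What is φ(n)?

4960

φ(17) = 17 − 1 = 16.
φ(311) = 311 − 1 = 310.
φ(5287) = 16 × 310 = 4960.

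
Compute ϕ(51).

First factor: 51 = 3 * 17.
φ(51) = 51 · (1 − 1/3) · (1 − 1/17)
       = 51 · 32/51 = 32.

32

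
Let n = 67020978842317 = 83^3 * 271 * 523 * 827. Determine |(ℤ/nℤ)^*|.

φ(83^3) = 83^2·(83−1) = 6889·82 = 564898.
φ(271) = 271 − 1 = 270.
φ(523) = 523 − 1 = 522.
φ(827) = 827 − 1 = 826.
φ(67020978842317) = 564898 × 270 × 522 × 826 = 65763414123120.

65763414123120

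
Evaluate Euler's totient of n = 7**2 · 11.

φ(539) = 539 · (1 − 1/7) · (1 − 1/11)
       = 539 · 60/77 = 420.

420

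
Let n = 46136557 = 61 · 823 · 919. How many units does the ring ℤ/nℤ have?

φ(61) = 61 − 1 = 60.
φ(823) = 823 − 1 = 822.
φ(919) = 919 − 1 = 918.
Multiply: 60 · 822 · 918 = 45275760.

45275760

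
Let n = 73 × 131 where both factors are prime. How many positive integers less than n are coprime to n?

9360

φ(n) = (p − 1)(q − 1) = (73−1)(131−1) = 72·130 = 9360.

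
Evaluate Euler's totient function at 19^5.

2345778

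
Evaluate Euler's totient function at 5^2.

φ(25) = 25 · (1 − 1/5)
       = 25 · 4/5 = 20.

20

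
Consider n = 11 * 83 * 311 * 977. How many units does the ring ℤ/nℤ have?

248099200

φ(277412311) = 277412311 · (1 − 1/11) · (1 − 1/83) · (1 − 1/311) · (1 − 1/977)
       = 277412311 · 248099200/277412311 = 248099200.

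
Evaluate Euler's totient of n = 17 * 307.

φ(5219) = 5219 · (1 − 1/17) · (1 − 1/307)
       = 5219 · 4896/5219 = 4896.

4896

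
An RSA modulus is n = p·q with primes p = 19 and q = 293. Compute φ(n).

For distinct primes, φ(pq) = (p−1)(q−1) = 18 × 292 = 5256.

5256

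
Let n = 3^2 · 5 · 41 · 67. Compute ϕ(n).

63360

φ(123615) = 123615 · (1 − 1/3) · (1 − 1/5) · (1 − 1/41) · (1 − 1/67)
       = 123615 · 21120/41205 = 63360.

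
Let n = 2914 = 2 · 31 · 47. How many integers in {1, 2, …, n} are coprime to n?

φ(2914) = 2914 · (1 − 1/2) · (1 − 1/31) · (1 − 1/47)
       = 2914 · 1380/2914 = 1380.

1380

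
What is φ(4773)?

3024

Factor 4773: 4773 = 3 · 37 · 43.
φ(3) = 3 − 1 = 2.
φ(37) = 37 − 1 = 36.
φ(43) = 43 − 1 = 42.
Multiply: 2 · 36 · 42 = 3024.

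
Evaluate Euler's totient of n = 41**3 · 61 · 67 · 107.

φ(41^3) = 41^3 − 41^2 = 68921 − 1681 = 67240.
φ(61) = 61 − 1 = 60.
φ(67) = 67 − 1 = 66.
φ(107) = 107 − 1 = 106.
Multiply: 67240 · 60 · 66 · 106 = 28224662400.

28224662400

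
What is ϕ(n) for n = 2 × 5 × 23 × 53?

4576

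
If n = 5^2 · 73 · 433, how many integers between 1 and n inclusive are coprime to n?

622080

φ(790225) = 790225 · (1 − 1/5) · (1 − 1/73) · (1 − 1/433)
       = 790225 · 124416/158045 = 622080.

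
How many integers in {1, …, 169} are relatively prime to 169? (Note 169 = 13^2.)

φ(169) = 169 · (1 − 1/13)
       = 169 · 12/13 = 156.

156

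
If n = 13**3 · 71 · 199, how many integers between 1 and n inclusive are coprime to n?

28108080

φ(13^3) = 13^2·(13−1) = 169·12 = 2028.
φ(71) = 71 − 1 = 70.
φ(199) = 199 − 1 = 198.
Multiply: 2028 · 70 · 198 = 28108080.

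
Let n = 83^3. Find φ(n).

φ(83^3) = 83^3 − 83^2 = 571787 − 6889 = 564898.

564898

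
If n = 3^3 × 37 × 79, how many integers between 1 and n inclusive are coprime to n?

φ(3^3) = 3^3 − 3^2 = 27 − 9 = 18.
φ(37) = 37 − 1 = 36.
φ(79) = 79 − 1 = 78.
φ(78921) = 18 × 36 × 78 = 50544.

50544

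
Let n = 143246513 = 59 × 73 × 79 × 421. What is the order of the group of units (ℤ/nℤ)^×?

136805760

φ(59) = 59 − 1 = 58.
φ(73) = 73 − 1 = 72.
φ(79) = 79 − 1 = 78.
φ(421) = 421 − 1 = 420.
φ(143246513) = 58 × 72 × 78 × 420 = 136805760.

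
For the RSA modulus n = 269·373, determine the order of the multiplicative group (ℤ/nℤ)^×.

99696

φ(269) = 269 − 1 = 268.
φ(373) = 373 − 1 = 372.
Since φ is multiplicative, φ(100337) = 268 · 372 = 99696.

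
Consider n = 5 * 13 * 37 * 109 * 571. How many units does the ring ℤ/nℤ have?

φ(149684795) = 149684795 · (1 − 1/5) · (1 − 1/13) · (1 − 1/37) · (1 − 1/109) · (1 − 1/571)
       = 149684795 · 106375680/149684795 = 106375680.

106375680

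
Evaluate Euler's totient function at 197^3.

φ(7645373) = 7645373 · (1 − 1/197)
       = 7645373 · 196/197 = 7606564.

7606564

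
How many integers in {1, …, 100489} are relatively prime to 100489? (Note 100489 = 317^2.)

100172

φ(317^2) = 317^2 − 317^1 = 100489 − 317 = 100172.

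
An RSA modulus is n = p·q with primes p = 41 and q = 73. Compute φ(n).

φ(41) = 41 − 1 = 40.
φ(73) = 73 − 1 = 72.
φ(2993) = 40 × 72 = 2880.

2880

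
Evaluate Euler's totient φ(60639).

60639 = 3 · 17 · 29 · 41.
φ(3) = 3 − 1 = 2.
φ(17) = 17 − 1 = 16.
φ(29) = 29 − 1 = 28.
φ(41) = 41 − 1 = 40.
Since φ is multiplicative, φ(60639) = 2 · 16 · 28 · 40 = 35840.

35840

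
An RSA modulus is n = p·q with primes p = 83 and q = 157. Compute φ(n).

φ(13031) = 13031 · (1 − 1/83) · (1 − 1/157)
       = 13031 · 12792/13031 = 12792.

12792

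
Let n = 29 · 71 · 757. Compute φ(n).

1481760

φ(29) = 29 − 1 = 28.
φ(71) = 71 − 1 = 70.
φ(757) = 757 − 1 = 756.
Since φ is multiplicative, φ(1558663) = 28 · 70 · 756 = 1481760.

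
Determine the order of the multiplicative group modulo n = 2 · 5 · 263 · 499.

φ(2) = 2 − 1 = 1.
φ(5) = 5 − 1 = 4.
φ(263) = 263 − 1 = 262.
φ(499) = 499 − 1 = 498.
φ(1312370) = 1 × 4 × 262 × 498 = 521904.

521904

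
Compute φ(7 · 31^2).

5580

φ(6727) = 6727 · (1 − 1/7) · (1 − 1/31)
       = 6727 · 180/217 = 5580.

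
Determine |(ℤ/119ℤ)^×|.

First factor: 119 = 7 · 17.
φ(119) = 119 · (1 − 1/7) · (1 − 1/17)
       = 119 · 96/119 = 96.

96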